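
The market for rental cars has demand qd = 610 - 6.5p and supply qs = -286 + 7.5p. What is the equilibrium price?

p* = 64

Set qd = qs: 610 - 6.5p = -286 + 7.5p.
896 = 14p, so p* = 64.
q* = 610 − 6.5(64) = 194.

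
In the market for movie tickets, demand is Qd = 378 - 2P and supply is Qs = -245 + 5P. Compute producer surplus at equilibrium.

Producer surplus = 4000

Equilibrium: 378 - 2P = -245 + 5P gives P* = 89, Q* = 200.
Supply starts at P = 49 (where Qs = 0).
PS = ½(89 − 49)(200) = 4000.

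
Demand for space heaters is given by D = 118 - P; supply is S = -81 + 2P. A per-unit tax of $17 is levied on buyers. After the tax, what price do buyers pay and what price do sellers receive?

Buyers pay 233/3, sellers receive 182/3

Pre-tax equilibrium: P* = 199/3, Q* = 155/3.
Tax on buyers shifts demand to D = 118 − 1(P + 17) = 101 - P.
101 - P = -81 + 2P gives seller price Ps = 182/3; buyers pay Pb = 182/3 + 17 = 233/3.
New quantity: Q = 118 − 1(233/3) = 121/3.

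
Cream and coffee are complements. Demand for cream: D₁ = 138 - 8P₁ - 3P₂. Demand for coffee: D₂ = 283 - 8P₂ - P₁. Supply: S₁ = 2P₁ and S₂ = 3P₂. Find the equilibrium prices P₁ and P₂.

Market 1: 138 - 8P₁ - 3P₂ = 2P₁ → 10P₁ + 3P₂ = 138.
Market 2: 11P₂ + P₁ = 283.
Eliminating P₂: 11×(1) − 3×(2) gives 107P₁ = 669, so P₁ = 669/107.
Back-substitute into (2): P₂ = (283 − 1×669/107) / 11 = 2692/107.

P₁ = 669/107, P₂ = 2692/107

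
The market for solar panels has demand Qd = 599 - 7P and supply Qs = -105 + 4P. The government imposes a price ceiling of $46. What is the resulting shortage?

Equilibrium price would be P* = 64, so the ceiling at 46 binds.
At P = 46: Qd = 599 − 7(46) = 277, Qs = -105 + 4(46) = 79.
Shortage = 277 − 79 = 198.

Shortage = 198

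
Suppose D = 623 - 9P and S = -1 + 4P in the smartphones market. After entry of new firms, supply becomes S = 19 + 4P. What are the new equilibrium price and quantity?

P' = 604/13, Q' = 2663/13

Original equilibrium: P* = 48, Q* = 191.
New equilibrium: 623 - 9P = 19 + 4P, so 604 = 13P and P' = 604/13; Q' = 623 − 9(604/13) = 2663/13.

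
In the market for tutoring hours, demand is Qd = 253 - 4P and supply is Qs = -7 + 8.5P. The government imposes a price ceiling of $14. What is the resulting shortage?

Shortage = 85

Equilibrium price would be P* = 20.8, so the ceiling at 14 binds.
At P = 14: Qd = 253 − 4(14) = 197, Qs = -7 + 8.5(14) = 112.
Shortage = 197 − 112 = 85.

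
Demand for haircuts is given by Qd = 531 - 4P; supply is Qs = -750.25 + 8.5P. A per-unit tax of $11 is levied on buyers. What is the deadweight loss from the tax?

Deadweight loss = 164.56

Pre-tax equilibrium: P* = 102.5, Q* = 121.
Tax on buyers shifts demand to Qd = 531 − 4(P + 11) = 487 - 4P.
487 - 4P = -750.25 + 8.5P gives seller price Ps = 98.98; buyers pay Pb = 98.98 + 11 = 109.98.
New quantity: Q = 531 − 4(109.98) = 91.08.
DWL = ½ × 11 × (121 − 91.08) = 164.56.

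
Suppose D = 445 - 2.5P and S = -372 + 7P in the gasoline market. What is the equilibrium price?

P* = 86

Set D = S: 445 - 2.5P = -372 + 7P.
817 = 9.5P, so P* = 86.
Q* = 445 − 2.5(86) = 230.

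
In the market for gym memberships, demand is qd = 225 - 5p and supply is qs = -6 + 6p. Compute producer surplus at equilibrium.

Equilibrium: 225 - 5p = -6 + 6p gives p* = 21, q* = 120.
Supply starts at p = 1 (where qs = 0).
PS = ½(21 − 1)(120) = 1200.

Producer surplus = 1200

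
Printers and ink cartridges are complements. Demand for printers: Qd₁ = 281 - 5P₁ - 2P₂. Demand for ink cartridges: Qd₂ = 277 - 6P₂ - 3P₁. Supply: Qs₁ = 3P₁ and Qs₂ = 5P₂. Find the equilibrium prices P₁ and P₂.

Market 1: 281 - 5P₁ - 2P₂ = 3P₁ → 8P₁ + 2P₂ = 281.
Market 2: 11P₂ + 3P₁ = 277.
Eliminating P₂: 11×(1) − 2×(2) gives 82P₁ = 2537, so P₁ = 2537/82.
Back-substitute into (2): P₂ = (277 − 3×2537/82) / 11 = 1373/82.

P₁ = 2537/82, P₂ = 1373/82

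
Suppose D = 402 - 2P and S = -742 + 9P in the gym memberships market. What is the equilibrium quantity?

Set D = S: 402 - 2P = -742 + 9P.
1144 = 11P, so P* = 104.
Q* = 402 − 2(104) = 194.

Q* = 194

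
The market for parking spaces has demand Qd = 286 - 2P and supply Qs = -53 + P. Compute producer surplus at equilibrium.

Equilibrium: 286 - 2P = -53 + P gives P* = 113, Q* = 60.
Supply starts at P = 53 (where Qs = 0).
PS = ½(113 − 53)(60) = 1800.

Producer surplus = 1800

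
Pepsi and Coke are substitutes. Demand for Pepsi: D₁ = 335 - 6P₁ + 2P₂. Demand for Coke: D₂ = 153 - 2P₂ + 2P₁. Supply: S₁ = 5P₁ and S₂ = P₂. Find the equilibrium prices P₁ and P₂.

Market 1: 335 - 6P₁ + 2P₂ = 5P₁ → 11P₁ - 2P₂ = 335.
Market 2: 3P₂ - 2P₁ = 153.
Eliminating P₂: 3×(1) + 2×(2) gives 29P₁ = 1311, so P₁ = 1311/29.
Back-substitute into (2): P₂ = (153 + 2×1311/29) / 3 = 2353/29.

P₁ = 1311/29, P₂ = 2353/29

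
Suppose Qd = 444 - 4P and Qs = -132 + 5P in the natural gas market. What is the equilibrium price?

Set Qd = Qs: 444 - 4P = -132 + 5P.
576 = 9P, so P* = 64.
Q* = 444 − 4(64) = 188.

P* = 64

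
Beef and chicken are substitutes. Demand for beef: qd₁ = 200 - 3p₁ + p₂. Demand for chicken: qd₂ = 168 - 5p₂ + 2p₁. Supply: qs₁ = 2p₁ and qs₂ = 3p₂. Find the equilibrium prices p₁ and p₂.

p₁ = 884/19, p₂ = 620/19

Market 1: 200 - 3p₁ + p₂ = 2p₁ → 5p₁ - p₂ = 200.
Market 2: 8p₂ - 2p₁ = 168.
Eliminating p₂: 8×(1) + 1×(2) gives 38p₁ = 1768, so p₁ = 884/19.
Back-substitute into (2): p₂ = (168 + 2×884/19) / 8 = 620/19.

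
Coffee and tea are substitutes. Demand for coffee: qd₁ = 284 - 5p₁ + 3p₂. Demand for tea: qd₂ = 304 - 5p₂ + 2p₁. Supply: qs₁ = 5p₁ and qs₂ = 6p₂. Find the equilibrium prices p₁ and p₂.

p₁ = 1009/26, p₂ = 451/13

Market 1: 284 - 5p₁ + 3p₂ = 5p₁ → 10p₁ - 3p₂ = 284.
Market 2: 11p₂ - 2p₁ = 304.
Eliminating p₂: 11×(1) + 3×(2) gives 104p₁ = 4036, so p₁ = 1009/26.
Back-substitute into (2): p₂ = (304 + 2×1009/26) / 11 = 451/13.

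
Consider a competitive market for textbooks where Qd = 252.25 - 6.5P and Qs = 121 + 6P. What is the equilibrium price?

P* = 10.5

Set Qd = Qs: 252.25 - 6.5P = 121 + 6P.
131.25 = 12.5P, so P* = 10.5.
Q* = 252.25 − 6.5(10.5) = 184.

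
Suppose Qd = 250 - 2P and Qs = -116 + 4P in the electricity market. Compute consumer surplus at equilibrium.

Equilibrium: 250 - 2P = -116 + 4P gives P* = 61, Q* = 128.
Demand choke price (Qd = 0): P = 125.
CS = ½(125 − 61)(128) = 4096.

Consumer surplus = 4096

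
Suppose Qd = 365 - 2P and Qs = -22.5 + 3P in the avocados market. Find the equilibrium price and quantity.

Set Qd = Qs: 365 - 2P = -22.5 + 3P.
387.5 = 5P, so P* = 77.5.
Q* = 365 − 2(77.5) = 210.

P* = 77.5, Q* = 210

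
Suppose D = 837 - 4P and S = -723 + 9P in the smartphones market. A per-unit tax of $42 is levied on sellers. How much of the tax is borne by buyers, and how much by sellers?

Buyers bear 378/13, sellers bear 168/13

Pre-tax equilibrium: P* = 120, Q* = 357.
Tax on sellers shifts supply to S = -723 + 9(P − 42) = -1101 + 9P.
837 - 4P = -1101 + 9P gives buyer price Pb = 1938/13; sellers receive Ps = 1938/13 − 42 = 1392/13.
New quantity: Q = 837 − 4(1938/13) = 3129/13.
Buyer burden = 1938/13 − 120 = 378/13; seller burden = 120 − 1392/13 = 168/13.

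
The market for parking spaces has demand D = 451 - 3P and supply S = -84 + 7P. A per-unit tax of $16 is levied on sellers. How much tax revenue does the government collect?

Tax revenue = 4110.4

Pre-tax equilibrium: P* = 53.5, Q* = 290.5.
Tax on sellers shifts supply to S = -84 + 7(P − 16) = -196 + 7P.
451 - 3P = -196 + 7P gives buyer price Pb = 64.7; sellers receive Ps = 64.7 − 16 = 48.7.
New quantity: Q = 451 − 3(64.7) = 256.9.
Revenue = 16 × 256.9 = 4110.4.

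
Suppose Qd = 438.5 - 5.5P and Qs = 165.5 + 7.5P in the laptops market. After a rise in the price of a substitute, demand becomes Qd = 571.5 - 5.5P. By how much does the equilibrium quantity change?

ΔQ = 1995/26

Original equilibrium: P* = 21, Q* = 323.
New equilibrium: 571.5 - 5.5P = 165.5 + 7.5P, so 406 = 13P and P' = 406/13; Q' = 571.5 − 5.5(406/13) = 10393/26.
Change in quantity: 10393/26 − 323 = 1995/26.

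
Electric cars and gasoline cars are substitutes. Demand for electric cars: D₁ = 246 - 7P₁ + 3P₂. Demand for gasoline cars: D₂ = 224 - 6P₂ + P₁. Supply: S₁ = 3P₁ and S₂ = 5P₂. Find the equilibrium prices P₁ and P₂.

P₁ = 3378/107, P₂ = 2486/107

Market 1: 246 - 7P₁ + 3P₂ = 3P₁ → 10P₁ - 3P₂ = 246.
Market 2: 11P₂ - P₁ = 224.
Eliminating P₂: 11×(1) + 3×(2) gives 107P₁ = 3378, so P₁ = 3378/107.
Back-substitute into (2): P₂ = (224 + 1×3378/107) / 11 = 2486/107.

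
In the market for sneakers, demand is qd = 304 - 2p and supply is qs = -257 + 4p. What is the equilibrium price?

p* = 93.5

Set qd = qs: 304 - 2p = -257 + 4p.
561 = 6p, so p* = 93.5.
q* = 304 − 2(93.5) = 117.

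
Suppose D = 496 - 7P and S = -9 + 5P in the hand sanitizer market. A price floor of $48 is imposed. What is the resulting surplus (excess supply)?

Surplus = 71

Equilibrium price would be P* = 505/12, so the floor at 48 binds.
At P = 48: D = 160, S = 231.
Surplus = 231 − 160 = 71.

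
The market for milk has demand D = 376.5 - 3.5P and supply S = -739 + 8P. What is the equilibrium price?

P* = 97

Set D = S: 376.5 - 3.5P = -739 + 8P.
1115.5 = 11.5P, so P* = 97.
Q* = 376.5 − 3.5(97) = 37.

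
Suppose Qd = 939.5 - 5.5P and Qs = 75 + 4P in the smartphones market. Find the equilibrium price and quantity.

P* = 91, Q* = 439

Set Qd = Qs: 939.5 - 5.5P = 75 + 4P.
864.5 = 9.5P, so P* = 91.
Q* = 939.5 − 5.5(91) = 439.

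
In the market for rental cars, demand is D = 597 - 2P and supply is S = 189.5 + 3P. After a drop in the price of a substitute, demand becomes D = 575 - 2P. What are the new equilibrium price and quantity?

P' = 77.1, Q' = 420.8

Original equilibrium: P* = 81.5, Q* = 434.
New equilibrium: 575 - 2P = 189.5 + 3P, so 385.5 = 5P and P' = 77.1; Q' = 575 − 2(77.1) = 420.8.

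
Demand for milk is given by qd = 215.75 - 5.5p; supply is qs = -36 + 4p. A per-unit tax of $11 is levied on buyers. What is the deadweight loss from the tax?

Deadweight loss = 2662/19

Pre-tax equilibrium: p* = 26.5, q* = 70.
Tax on buyers shifts demand to qd = 215.75 − 5.5(p + 11) = 155.25 - 5.5p.
155.25 - 5.5p = -36 + 4p gives seller price ps = 765/38; buyers pay pb = 765/38 + 11 = 1183/38.
New quantity: q = 215.75 − 5.5(1183/38) = 846/19.
DWL = ½ × 11 × (70 − 846/19) = 2662/19.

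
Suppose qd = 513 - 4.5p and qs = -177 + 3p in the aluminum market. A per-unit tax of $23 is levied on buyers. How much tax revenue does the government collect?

Tax revenue = 1324.8

Pre-tax equilibrium: p* = 92, q* = 99.
Tax on buyers shifts demand to qd = 513 − 4.5(p + 23) = 409.5 - 4.5p.
409.5 - 4.5p = -177 + 3p gives seller price ps = 78.2; buyers pay pb = 78.2 + 23 = 101.2.
New quantity: q = 513 − 4.5(101.2) = 57.6.
Revenue = 23 × 57.6 = 1324.8.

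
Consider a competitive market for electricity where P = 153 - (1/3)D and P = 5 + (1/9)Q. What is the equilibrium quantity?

Set the two price expressions equal: 153 - (1/3)Q = 5 + (1/9)Q.
148 = (4/9)Q, so Q* = 333.
P* = 153 − (1/3)(333) = 42.

Q* = 333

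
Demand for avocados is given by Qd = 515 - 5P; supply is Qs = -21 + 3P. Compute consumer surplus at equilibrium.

Consumer surplus = 3240

Equilibrium: 515 - 5P = -21 + 3P gives P* = 67, Q* = 180.
Demand choke price (Qd = 0): P = 103.
CS = ½(103 − 67)(180) = 3240.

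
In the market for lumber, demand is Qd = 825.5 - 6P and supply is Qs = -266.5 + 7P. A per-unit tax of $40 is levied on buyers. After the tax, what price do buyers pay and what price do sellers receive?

Buyers pay 1372/13, sellers receive 852/13

Pre-tax equilibrium: P* = 84, Q* = 321.5.
Tax on buyers shifts demand to Qd = 825.5 − 6(P + 40) = 585.5 - 6P.
585.5 - 6P = -266.5 + 7P gives seller price Ps = 852/13; buyers pay Pb = 852/13 + 40 = 1372/13.
New quantity: Q = 825.5 − 6(1372/13) = 4999/26.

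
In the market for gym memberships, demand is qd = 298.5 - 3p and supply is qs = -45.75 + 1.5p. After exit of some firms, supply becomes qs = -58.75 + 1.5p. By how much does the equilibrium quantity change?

Δq = -26/3

Original equilibrium: p* = 76.5, q* = 69.
New equilibrium: 298.5 - 3p = -58.75 + 1.5p, so 357.25 = 4.5p and p' = 1429/18; q' = 298.5 − 3(1429/18) = 181/3.
Change in quantity: 181/3 − 69 = -26/3.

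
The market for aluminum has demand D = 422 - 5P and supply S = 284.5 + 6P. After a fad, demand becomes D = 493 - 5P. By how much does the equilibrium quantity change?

Original equilibrium: P* = 12.5, Q* = 359.5.
New equilibrium: 493 - 5P = 284.5 + 6P, so 208.5 = 11P and P' = 417/22; Q' = 493 − 5(417/22) = 8761/22.
Change in quantity: 8761/22 − 359.5 = 426/11.

ΔQ = 426/11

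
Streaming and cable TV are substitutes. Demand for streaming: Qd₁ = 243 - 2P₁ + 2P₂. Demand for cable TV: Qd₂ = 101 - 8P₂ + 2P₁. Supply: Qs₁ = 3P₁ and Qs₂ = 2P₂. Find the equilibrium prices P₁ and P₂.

P₁ = 1316/23, P₂ = 991/46

Market 1: 243 - 2P₁ + 2P₂ = 3P₁ → 5P₁ - 2P₂ = 243.
Market 2: 10P₂ - 2P₁ = 101.
Eliminating P₂: 10×(1) + 2×(2) gives 46P₁ = 2632, so P₁ = 1316/23.
Back-substitute into (2): P₂ = (101 + 2×1316/23) / 10 = 991/46.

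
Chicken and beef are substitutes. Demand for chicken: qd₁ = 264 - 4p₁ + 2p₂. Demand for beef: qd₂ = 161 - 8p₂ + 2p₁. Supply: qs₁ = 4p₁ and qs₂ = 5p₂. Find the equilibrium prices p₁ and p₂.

p₁ = 37.54, p₂ = 18.16

Market 1: 264 - 4p₁ + 2p₂ = 4p₁ → 8p₁ - 2p₂ = 264.
Market 2: 13p₂ - 2p₁ = 161.
Eliminating p₂: 13×(1) + 2×(2) gives 100p₁ = 3754, so p₁ = 37.54.
Back-substitute into (2): p₂ = (161 + 2×37.54) / 13 = 18.16.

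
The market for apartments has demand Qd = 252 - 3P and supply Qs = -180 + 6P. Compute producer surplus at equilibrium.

Equilibrium: 252 - 3P = -180 + 6P gives P* = 48, Q* = 108.
Supply starts at P = 30 (where Qs = 0).
PS = ½(48 − 30)(108) = 972.

Producer surplus = 972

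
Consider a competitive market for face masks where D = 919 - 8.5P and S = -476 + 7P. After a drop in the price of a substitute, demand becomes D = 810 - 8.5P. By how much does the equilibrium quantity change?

Original equilibrium: P* = 90, Q* = 154.
New equilibrium: 810 - 8.5P = -476 + 7P, so 1286 = 15.5P and P' = 2572/31; Q' = 810 − 8.5(2572/31) = 3248/31.
Change in quantity: 3248/31 − 154 = -1526/31.

ΔQ = -1526/31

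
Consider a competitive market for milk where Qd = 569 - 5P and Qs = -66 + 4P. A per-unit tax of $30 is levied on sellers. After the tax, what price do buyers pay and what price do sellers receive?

Pre-tax equilibrium: P* = 635/9, Q* = 1946/9.
Tax on sellers shifts supply to Qs = -66 + 4(P − 30) = -186 + 4P.
569 - 5P = -186 + 4P gives buyer price Pb = 755/9; sellers receive Ps = 755/9 − 30 = 485/9.
New quantity: Q = 569 − 5(755/9) = 1346/9.

Buyers pay 755/9, sellers receive 485/9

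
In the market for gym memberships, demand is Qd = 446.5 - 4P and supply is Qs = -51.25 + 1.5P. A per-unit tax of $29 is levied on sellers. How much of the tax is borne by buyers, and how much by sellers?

Buyers bear 87/11, sellers bear 232/11

Pre-tax equilibrium: P* = 90.5, Q* = 84.5.
Tax on sellers shifts supply to Qs = -51.25 + 1.5(P − 29) = -94.75 + 1.5P.
446.5 - 4P = -94.75 + 1.5P gives buyer price Pb = 2165/22; sellers receive Ps = 2165/22 − 29 = 1527/22.
New quantity: Q = 446.5 − 4(2165/22) = 1163/22.
Buyer burden = 2165/22 − 90.5 = 87/11; seller burden = 90.5 − 1527/22 = 232/11.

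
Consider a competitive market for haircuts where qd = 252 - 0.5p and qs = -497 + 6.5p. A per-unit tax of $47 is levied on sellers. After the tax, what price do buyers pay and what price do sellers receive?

Buyers pay 2109/14, sellers receive 1451/14

Pre-tax equilibrium: p* = 107, q* = 198.5.
Tax on sellers shifts supply to qs = -497 + 6.5(p − 47) = -802.5 + 6.5p.
252 - 0.5p = -802.5 + 6.5p gives buyer price pb = 2109/14; sellers receive ps = 2109/14 − 47 = 1451/14.
New quantity: q = 252 − 0.5(2109/14) = 4947/28.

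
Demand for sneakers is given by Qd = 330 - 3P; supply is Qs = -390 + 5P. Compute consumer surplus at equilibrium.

Consumer surplus = 600

Equilibrium: 330 - 3P = -390 + 5P gives P* = 90, Q* = 60.
Demand choke price (Qd = 0): P = 110.
CS = ½(110 − 90)(60) = 600.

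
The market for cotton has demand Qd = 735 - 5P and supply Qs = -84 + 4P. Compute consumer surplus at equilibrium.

Consumer surplus = 7840

Equilibrium: 735 - 5P = -84 + 4P gives P* = 91, Q* = 280.
Demand choke price (Qd = 0): P = 147.
CS = ½(147 − 91)(280) = 7840.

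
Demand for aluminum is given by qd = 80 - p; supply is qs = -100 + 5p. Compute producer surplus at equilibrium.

Producer surplus = 250

Equilibrium: 80 - p = -100 + 5p gives p* = 30, q* = 50.
Supply starts at p = 20 (where qs = 0).
PS = ½(30 − 20)(50) = 250.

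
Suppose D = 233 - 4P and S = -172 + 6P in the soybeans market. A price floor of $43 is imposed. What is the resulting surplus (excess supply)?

Surplus = 25

Equilibrium price would be P* = 40.5, so the floor at 43 binds.
At P = 43: D = 61, S = 86.
Surplus = 86 − 61 = 25.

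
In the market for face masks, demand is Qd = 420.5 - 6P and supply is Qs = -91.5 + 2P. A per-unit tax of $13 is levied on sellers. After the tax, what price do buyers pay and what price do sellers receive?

Pre-tax equilibrium: P* = 64, Q* = 36.5.
Tax on sellers shifts supply to Qs = -91.5 + 2(P − 13) = -117.5 + 2P.
420.5 - 6P = -117.5 + 2P gives buyer price Pb = 67.25; sellers receive Ps = 67.25 − 13 = 54.25.
New quantity: Q = 420.5 − 6(67.25) = 17.

Buyers pay $67.25, sellers receive $54.25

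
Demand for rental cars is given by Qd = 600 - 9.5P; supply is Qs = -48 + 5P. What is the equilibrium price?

P* = 1296/29

Set Qd = Qs: 600 - 9.5P = -48 + 5P.
648 = 14.5P, so P* = 1296/29.
Q* = 600 − 9.5(1296/29) = 5088/29.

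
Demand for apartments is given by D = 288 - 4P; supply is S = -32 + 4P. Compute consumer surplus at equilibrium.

Consumer surplus = 2048

Equilibrium: 288 - 4P = -32 + 4P gives P* = 40, Q* = 128.
Demand choke price (D = 0): P = 72.
CS = ½(72 − 40)(128) = 2048.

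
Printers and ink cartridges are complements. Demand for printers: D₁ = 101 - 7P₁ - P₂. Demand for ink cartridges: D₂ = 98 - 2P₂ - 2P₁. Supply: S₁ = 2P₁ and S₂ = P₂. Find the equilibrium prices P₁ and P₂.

Market 1: 101 - 7P₁ - P₂ = 2P₁ → 9P₁ + P₂ = 101.
Market 2: 3P₂ + 2P₁ = 98.
Eliminating P₂: 3×(1) − 1×(2) gives 25P₁ = 205, so P₁ = 8.2.
Back-substitute into (2): P₂ = (98 − 2×8.2) / 3 = 27.2.

P₁ = 8.2, P₂ = 27.2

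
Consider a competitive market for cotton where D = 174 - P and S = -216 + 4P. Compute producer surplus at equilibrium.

Equilibrium: 174 - P = -216 + 4P gives P* = 78, Q* = 96.
Supply starts at P = 54 (where S = 0).
PS = ½(78 − 54)(96) = 1152.

Producer surplus = 1152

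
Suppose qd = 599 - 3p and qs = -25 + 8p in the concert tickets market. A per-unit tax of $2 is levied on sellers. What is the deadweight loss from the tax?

Deadweight loss = 48/11

Pre-tax equilibrium: p* = 624/11, q* = 4717/11.
Tax on sellers shifts supply to qs = -25 + 8(p − 2) = -41 + 8p.
599 - 3p = -41 + 8p gives buyer price pb = 640/11; sellers receive ps = 640/11 − 2 = 618/11.
New quantity: q = 599 − 3(640/11) = 4669/11.
DWL = ½ × 2 × (4717/11 − 4669/11) = 48/11.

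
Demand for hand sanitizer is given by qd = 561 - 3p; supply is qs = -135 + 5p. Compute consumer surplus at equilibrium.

Consumer surplus = 15000

Equilibrium: 561 - 3p = -135 + 5p gives p* = 87, q* = 300.
Demand choke price (qd = 0): p = 187.
CS = ½(187 − 87)(300) = 15000.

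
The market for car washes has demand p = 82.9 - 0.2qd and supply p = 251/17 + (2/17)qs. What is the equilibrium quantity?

Set the two price expressions equal: 82.9 - 0.2q = 251/17 + (2/17)q.
11583/170 = (27/85)q, so q* = 214.5.
p* = 82.9 − (0.2)(214.5) = 40.

q* = 214.5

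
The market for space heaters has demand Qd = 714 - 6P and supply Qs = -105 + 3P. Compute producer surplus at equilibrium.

Equilibrium: 714 - 6P = -105 + 3P gives P* = 91, Q* = 168.
Supply starts at P = 35 (where Qs = 0).
PS = ½(91 − 35)(168) = 4704.

Producer surplus = 4704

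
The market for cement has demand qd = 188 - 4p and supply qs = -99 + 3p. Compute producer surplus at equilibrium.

Equilibrium: 188 - 4p = -99 + 3p gives p* = 41, q* = 24.
Supply starts at p = 33 (where qs = 0).
PS = ½(41 − 33)(24) = 96.

Producer surplus = 96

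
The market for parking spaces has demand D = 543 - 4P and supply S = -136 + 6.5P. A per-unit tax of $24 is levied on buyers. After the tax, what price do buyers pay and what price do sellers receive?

Buyers pay 1670/21, sellers receive 1166/21

Pre-tax equilibrium: P* = 194/3, Q* = 853/3.
Tax on buyers shifts demand to D = 543 − 4(P + 24) = 447 - 4P.
447 - 4P = -136 + 6.5P gives seller price Ps = 1166/21; buyers pay Pb = 1166/21 + 24 = 1670/21.
New quantity: Q = 543 − 4(1670/21) = 4723/21.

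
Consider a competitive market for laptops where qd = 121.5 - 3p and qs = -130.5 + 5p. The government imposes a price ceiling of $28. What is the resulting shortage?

Shortage = 28

Equilibrium price would be p* = 31.5, so the ceiling at 28 binds.
At p = 28: qd = 121.5 − 3(28) = 37.5, qs = -130.5 + 5(28) = 9.5.
Shortage = 37.5 − 9.5 = 28.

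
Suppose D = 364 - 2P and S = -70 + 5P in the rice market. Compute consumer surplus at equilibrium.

Equilibrium: 364 - 2P = -70 + 5P gives P* = 62, Q* = 240.
Demand choke price (D = 0): P = 182.
CS = ½(182 − 62)(240) = 14400.

Consumer surplus = 14400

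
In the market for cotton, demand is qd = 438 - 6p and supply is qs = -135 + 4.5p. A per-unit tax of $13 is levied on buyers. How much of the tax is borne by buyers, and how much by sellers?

Buyers bear 39/7, sellers bear 52/7

Pre-tax equilibrium: p* = 382/7, q* = 774/7.
Tax on buyers shifts demand to qd = 438 − 6(p + 13) = 360 - 6p.
360 - 6p = -135 + 4.5p gives seller price ps = 330/7; buyers pay pb = 330/7 + 13 = 421/7.
New quantity: q = 438 − 6(421/7) = 540/7.
Buyer burden = 421/7 − 382/7 = 39/7; seller burden = 382/7 − 330/7 = 52/7.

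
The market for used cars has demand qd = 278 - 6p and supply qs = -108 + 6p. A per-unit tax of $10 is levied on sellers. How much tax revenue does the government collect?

Pre-tax equilibrium: p* = 193/6, q* = 85.
Tax on sellers shifts supply to qs = -108 + 6(p − 10) = -168 + 6p.
278 - 6p = -168 + 6p gives buyer price pb = 223/6; sellers receive ps = 223/6 − 10 = 163/6.
New quantity: q = 278 − 6(223/6) = 55.
Revenue = 10 × 55 = 550.

Tax revenue = 550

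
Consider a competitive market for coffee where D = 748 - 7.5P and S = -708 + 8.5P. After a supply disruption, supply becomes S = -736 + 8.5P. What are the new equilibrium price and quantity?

P' = 92.75, Q' = 52.375

Original equilibrium: P* = 91, Q* = 65.5.
New equilibrium: 748 - 7.5P = -736 + 8.5P, so 1484 = 16P and P' = 92.75; Q' = 748 − 7.5(92.75) = 52.375.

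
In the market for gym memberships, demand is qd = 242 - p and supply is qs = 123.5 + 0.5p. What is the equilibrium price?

p* = 79

Set qd = qs: 242 - p = 123.5 + 0.5p.
118.5 = 1.5p, so p* = 79.
q* = 242 − 1(79) = 163.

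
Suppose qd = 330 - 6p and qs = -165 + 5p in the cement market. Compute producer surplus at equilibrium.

Equilibrium: 330 - 6p = -165 + 5p gives p* = 45, q* = 60.
Supply starts at p = 33 (where qs = 0).
PS = ½(45 − 33)(60) = 360.

Producer surplus = 360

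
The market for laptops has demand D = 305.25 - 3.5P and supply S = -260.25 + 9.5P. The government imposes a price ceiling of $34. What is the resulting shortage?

Shortage = 123.5

Equilibrium price would be P* = 43.5, so the ceiling at 34 binds.
At P = 34: D = 305.25 − 3.5(34) = 186.25, S = -260.25 + 9.5(34) = 62.75.
Shortage = 186.25 − 62.75 = 123.5.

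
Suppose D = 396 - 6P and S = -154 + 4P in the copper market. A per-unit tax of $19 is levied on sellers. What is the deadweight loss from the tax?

Deadweight loss = 433.2

Pre-tax equilibrium: P* = 55, Q* = 66.
Tax on sellers shifts supply to S = -154 + 4(P − 19) = -230 + 4P.
396 - 6P = -230 + 4P gives buyer price Pb = 62.6; sellers receive Ps = 62.6 − 19 = 43.6.
New quantity: Q = 396 − 6(62.6) = 20.4.
DWL = ½ × 19 × (66 − 20.4) = 433.2.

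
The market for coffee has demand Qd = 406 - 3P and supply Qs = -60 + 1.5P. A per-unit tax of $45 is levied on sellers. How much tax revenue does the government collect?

Tax revenue = 2265

Pre-tax equilibrium: P* = 932/9, Q* = 286/3.
Tax on sellers shifts supply to Qs = -60 + 1.5(P − 45) = -127.5 + 1.5P.
406 - 3P = -127.5 + 1.5P gives buyer price Pb = 1067/9; sellers receive Ps = 1067/9 − 45 = 662/9.
New quantity: Q = 406 − 3(1067/9) = 151/3.
Revenue = 45 × 151/3 = 2265.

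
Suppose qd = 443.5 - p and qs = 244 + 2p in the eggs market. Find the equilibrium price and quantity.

p* = 66.5, q* = 377

Set qd = qs: 443.5 - p = 244 + 2p.
199.5 = 3p, so p* = 66.5.
q* = 443.5 − 1(66.5) = 377.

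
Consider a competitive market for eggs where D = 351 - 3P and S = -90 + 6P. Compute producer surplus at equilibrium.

Equilibrium: 351 - 3P = -90 + 6P gives P* = 49, Q* = 204.
Supply starts at P = 15 (where S = 0).
PS = ½(49 − 15)(204) = 3468.

Producer surplus = 3468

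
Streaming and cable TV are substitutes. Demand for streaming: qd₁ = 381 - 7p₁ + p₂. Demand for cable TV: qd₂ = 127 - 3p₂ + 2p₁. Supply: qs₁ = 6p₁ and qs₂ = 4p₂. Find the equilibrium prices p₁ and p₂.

Market 1: 381 - 7p₁ + p₂ = 6p₁ → 13p₁ - p₂ = 381.
Market 2: 7p₂ - 2p₁ = 127.
Eliminating p₂: 7×(1) + 1×(2) gives 89p₁ = 2794, so p₁ = 2794/89.
Back-substitute into (2): p₂ = (127 + 2×2794/89) / 7 = 2413/89.

p₁ = 2794/89, p₂ = 2413/89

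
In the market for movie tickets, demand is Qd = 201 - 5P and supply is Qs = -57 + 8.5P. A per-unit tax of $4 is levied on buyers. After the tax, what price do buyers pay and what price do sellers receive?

Pre-tax equilibrium: P* = 172/9, Q* = 949/9.
Tax on buyers shifts demand to Qd = 201 − 5(P + 4) = 181 - 5P.
181 - 5P = -57 + 8.5P gives seller price Ps = 476/27; buyers pay Pb = 476/27 + 4 = 584/27.
New quantity: Q = 201 − 5(584/27) = 2507/27.

Buyers pay 584/27, sellers receive 476/27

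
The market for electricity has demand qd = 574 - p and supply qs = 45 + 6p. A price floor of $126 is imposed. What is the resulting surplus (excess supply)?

Surplus = 353

Equilibrium price would be p* = 529/7, so the floor at 126 binds.
At p = 126: qd = 448, qs = 801.
Surplus = 801 − 448 = 353.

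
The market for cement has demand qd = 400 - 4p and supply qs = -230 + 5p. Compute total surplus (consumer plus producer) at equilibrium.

Total surplus = 3240

Equilibrium: 400 - 4p = -230 + 5p gives p* = 70, q* = 120.
Demand choke price: p = 100; supply starts at p = 46.
CS = ½(100 − 70)(120) = 1800; PS = ½(70 − 46)(120) = 1440.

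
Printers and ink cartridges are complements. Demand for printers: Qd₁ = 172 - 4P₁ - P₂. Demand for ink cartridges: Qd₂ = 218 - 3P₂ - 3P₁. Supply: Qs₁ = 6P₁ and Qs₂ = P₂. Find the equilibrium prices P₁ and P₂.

P₁ = 470/37, P₂ = 1664/37

Market 1: 172 - 4P₁ - P₂ = 6P₁ → 10P₁ + P₂ = 172.
Market 2: 4P₂ + 3P₁ = 218.
Eliminating P₂: 4×(1) − 1×(2) gives 37P₁ = 470, so P₁ = 470/37.
Back-substitute into (2): P₂ = (218 − 3×470/37) / 4 = 1664/37.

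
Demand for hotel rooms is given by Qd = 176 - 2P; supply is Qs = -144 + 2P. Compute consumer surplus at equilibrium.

Equilibrium: 176 - 2P = -144 + 2P gives P* = 80, Q* = 16.
Demand choke price (Qd = 0): P = 88.
CS = ½(88 − 80)(16) = 64.

Consumer surplus = 64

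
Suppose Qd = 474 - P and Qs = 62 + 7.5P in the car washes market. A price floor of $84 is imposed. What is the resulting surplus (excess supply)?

Equilibrium price would be P* = 824/17, so the floor at 84 binds.
At P = 84: Qd = 390, Qs = 692.
Surplus = 692 − 390 = 302.

Surplus = 302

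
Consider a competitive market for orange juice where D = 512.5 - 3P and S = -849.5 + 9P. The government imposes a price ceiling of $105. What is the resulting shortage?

Equilibrium price would be P* = 113.5, so the ceiling at 105 binds.
At P = 105: D = 512.5 − 3(105) = 197.5, S = -849.5 + 9(105) = 95.5.
Shortage = 197.5 − 95.5 = 102.

Shortage = 102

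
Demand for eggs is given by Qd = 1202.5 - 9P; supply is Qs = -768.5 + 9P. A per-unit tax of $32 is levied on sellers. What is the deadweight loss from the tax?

Deadweight loss = 2304

Pre-tax equilibrium: P* = 109.5, Q* = 217.
Tax on sellers shifts supply to Qs = -768.5 + 9(P − 32) = -1056.5 + 9P.
1202.5 - 9P = -1056.5 + 9P gives buyer price Pb = 125.5; sellers receive Ps = 125.5 − 32 = 93.5.
New quantity: Q = 1202.5 − 9(125.5) = 73.
DWL = ½ × 32 × (217 − 73) = 2304.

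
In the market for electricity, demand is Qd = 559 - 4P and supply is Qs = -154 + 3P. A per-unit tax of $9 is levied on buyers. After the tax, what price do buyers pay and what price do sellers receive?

Pre-tax equilibrium: P* = 713/7, Q* = 1061/7.
Tax on buyers shifts demand to Qd = 559 − 4(P + 9) = 523 - 4P.
523 - 4P = -154 + 3P gives seller price Ps = 677/7; buyers pay Pb = 677/7 + 9 = 740/7.
New quantity: Q = 559 − 4(740/7) = 953/7.

Buyers pay 740/7, sellers receive 677/7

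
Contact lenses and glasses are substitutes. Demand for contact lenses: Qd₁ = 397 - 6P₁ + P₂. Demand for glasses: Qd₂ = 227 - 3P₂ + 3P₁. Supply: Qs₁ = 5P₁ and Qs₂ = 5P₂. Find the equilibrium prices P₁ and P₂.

P₁ = 3403/85, P₂ = 3688/85

Market 1: 397 - 6P₁ + P₂ = 5P₁ → 11P₁ - P₂ = 397.
Market 2: 8P₂ - 3P₁ = 227.
Eliminating P₂: 8×(1) + 1×(2) gives 85P₁ = 3403, so P₁ = 3403/85.
Back-substitute into (2): P₂ = (227 + 3×3403/85) / 8 = 3688/85.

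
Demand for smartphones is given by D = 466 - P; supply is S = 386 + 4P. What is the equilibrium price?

Set D = S: 466 - P = 386 + 4P.
80 = 5P, so P* = 16.
Q* = 466 − 1(16) = 450.

P* = 16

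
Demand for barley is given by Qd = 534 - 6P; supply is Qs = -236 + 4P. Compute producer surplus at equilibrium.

Producer surplus = 648

Equilibrium: 534 - 6P = -236 + 4P gives P* = 77, Q* = 72.
Supply starts at P = 59 (where Qs = 0).
PS = ½(77 − 59)(72) = 648.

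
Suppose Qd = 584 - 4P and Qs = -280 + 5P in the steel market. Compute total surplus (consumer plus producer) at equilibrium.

Total surplus = 9000

Equilibrium: 584 - 4P = -280 + 5P gives P* = 96, Q* = 200.
Demand choke price: P = 146; supply starts at P = 56.
CS = ½(146 − 96)(200) = 5000; PS = ½(96 − 56)(200) = 4000.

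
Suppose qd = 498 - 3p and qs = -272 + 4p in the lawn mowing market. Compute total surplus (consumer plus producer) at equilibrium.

Total surplus = 8232

Equilibrium: 498 - 3p = -272 + 4p gives p* = 110, q* = 168.
Demand choke price: p = 166; supply starts at p = 68.
CS = ½(166 − 110)(168) = 4704; PS = ½(110 − 68)(168) = 3528.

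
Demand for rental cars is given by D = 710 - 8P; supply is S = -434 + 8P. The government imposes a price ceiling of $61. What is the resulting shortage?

Shortage = 168

Equilibrium price would be P* = 71.5, so the ceiling at 61 binds.
At P = 61: D = 710 − 8(61) = 222, S = -434 + 8(61) = 54.
Shortage = 222 − 54 = 168.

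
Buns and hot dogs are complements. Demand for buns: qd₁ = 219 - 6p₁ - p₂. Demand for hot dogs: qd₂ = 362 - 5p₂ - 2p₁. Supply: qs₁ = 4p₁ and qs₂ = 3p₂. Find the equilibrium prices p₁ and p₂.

Market 1: 219 - 6p₁ - p₂ = 4p₁ → 10p₁ + p₂ = 219.
Market 2: 8p₂ + 2p₁ = 362.
Eliminating p₂: 8×(1) − 1×(2) gives 78p₁ = 1390, so p₁ = 695/39.
Back-substitute into (2): p₂ = (362 − 2×695/39) / 8 = 1591/39.

p₁ = 695/39, p₂ = 1591/39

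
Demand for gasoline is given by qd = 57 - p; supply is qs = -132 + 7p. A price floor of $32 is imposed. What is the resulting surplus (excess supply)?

Equilibrium price would be p* = 23.625, so the floor at 32 binds.
At p = 32: qd = 25, qs = 92.
Surplus = 92 − 25 = 67.

Surplus = 67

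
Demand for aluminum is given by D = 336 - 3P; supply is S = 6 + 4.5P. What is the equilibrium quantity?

Set D = S: 336 - 3P = 6 + 4.5P.
330 = 7.5P, so P* = 44.
Q* = 336 − 3(44) = 204.

Q* = 204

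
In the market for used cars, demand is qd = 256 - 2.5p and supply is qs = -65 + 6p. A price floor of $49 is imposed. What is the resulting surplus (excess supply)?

Equilibrium price would be p* = 642/17, so the floor at 49 binds.
At p = 49: qd = 133.5, qs = 229.
Surplus = 229 − 133.5 = 95.5.

Surplus = 95.5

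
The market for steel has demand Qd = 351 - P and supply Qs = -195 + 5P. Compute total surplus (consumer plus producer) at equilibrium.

Equilibrium: 351 - P = -195 + 5P gives P* = 91, Q* = 260.
Demand choke price: P = 351; supply starts at P = 39.
CS = ½(351 − 91)(260) = 33800; PS = ½(91 − 39)(260) = 6760.

Total surplus = 40560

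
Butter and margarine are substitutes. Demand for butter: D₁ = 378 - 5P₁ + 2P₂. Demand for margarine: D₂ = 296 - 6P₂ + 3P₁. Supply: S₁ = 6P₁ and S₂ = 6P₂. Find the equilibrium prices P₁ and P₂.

P₁ = 2564/63, P₂ = 2195/63

Market 1: 378 - 5P₁ + 2P₂ = 6P₁ → 11P₁ - 2P₂ = 378.
Market 2: 12P₂ - 3P₁ = 296.
Eliminating P₂: 12×(1) + 2×(2) gives 126P₁ = 5128, so P₁ = 2564/63.
Back-substitute into (2): P₂ = (296 + 3×2564/63) / 12 = 2195/63.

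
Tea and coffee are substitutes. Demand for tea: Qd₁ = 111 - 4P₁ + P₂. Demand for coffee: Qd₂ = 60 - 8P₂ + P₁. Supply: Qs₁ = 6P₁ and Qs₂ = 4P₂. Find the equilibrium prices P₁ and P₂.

Market 1: 111 - 4P₁ + P₂ = 6P₁ → 10P₁ - P₂ = 111.
Market 2: 12P₂ - P₁ = 60.
Eliminating P₂: 12×(1) + 1×(2) gives 119P₁ = 1392, so P₁ = 1392/119.
Back-substitute into (2): P₂ = (60 + 1×1392/119) / 12 = 711/119.

P₁ = 1392/119, P₂ = 711/119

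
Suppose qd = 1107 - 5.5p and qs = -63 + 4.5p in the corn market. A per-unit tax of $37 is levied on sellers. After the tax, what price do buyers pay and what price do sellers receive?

Pre-tax equilibrium: p* = 117, q* = 463.5.
Tax on sellers shifts supply to qs = -63 + 4.5(p − 37) = -229.5 + 4.5p.
1107 - 5.5p = -229.5 + 4.5p gives buyer price pb = 133.65; sellers receive ps = 133.65 − 37 = 96.65.
New quantity: q = 1107 − 5.5(133.65) = 371.925.

Buyers pay $133.65, sellers receive $96.65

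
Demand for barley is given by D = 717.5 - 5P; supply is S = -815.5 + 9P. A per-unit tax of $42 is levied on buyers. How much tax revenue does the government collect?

Pre-tax equilibrium: P* = 109.5, Q* = 170.
Tax on buyers shifts demand to D = 717.5 − 5(P + 42) = 507.5 - 5P.
507.5 - 5P = -815.5 + 9P gives seller price Ps = 94.5; buyers pay Pb = 94.5 + 42 = 136.5.
New quantity: Q = 717.5 − 5(136.5) = 35.
Revenue = 42 × 35 = 1470.

Tax revenue = 1470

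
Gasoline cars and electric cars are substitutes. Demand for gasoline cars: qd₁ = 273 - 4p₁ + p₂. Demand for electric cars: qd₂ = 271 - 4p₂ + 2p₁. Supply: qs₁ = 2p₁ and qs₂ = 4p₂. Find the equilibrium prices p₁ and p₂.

Market 1: 273 - 4p₁ + p₂ = 2p₁ → 6p₁ - p₂ = 273.
Market 2: 8p₂ - 2p₁ = 271.
Eliminating p₂: 8×(1) + 1×(2) gives 46p₁ = 2455, so p₁ = 2455/46.
Back-substitute into (2): p₂ = (271 + 2×2455/46) / 8 = 1086/23.

p₁ = 2455/46, p₂ = 1086/23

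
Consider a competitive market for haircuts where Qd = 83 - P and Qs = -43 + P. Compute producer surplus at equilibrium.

Equilibrium: 83 - P = -43 + P gives P* = 63, Q* = 20.
Supply starts at P = 43 (where Qs = 0).
PS = ½(63 − 43)(20) = 200.

Producer surplus = 200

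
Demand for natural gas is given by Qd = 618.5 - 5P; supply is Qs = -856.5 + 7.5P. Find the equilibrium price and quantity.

Set Qd = Qs: 618.5 - 5P = -856.5 + 7.5P.
1475 = 12.5P, so P* = 118.
Q* = 618.5 − 5(118) = 28.5.

P* = 118, Q* = 28.5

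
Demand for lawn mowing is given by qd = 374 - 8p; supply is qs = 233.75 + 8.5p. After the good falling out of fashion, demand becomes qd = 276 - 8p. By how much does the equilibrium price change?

Original equilibrium: p* = 8.5, q* = 306.
New equilibrium: 276 - 8p = 233.75 + 8.5p, so 42.25 = 16.5p and p' = 169/66; q' = 276 − 8(169/66) = 8432/33.
Change in price: 169/66 − 8.5 = -196/33.

Δp = -196/33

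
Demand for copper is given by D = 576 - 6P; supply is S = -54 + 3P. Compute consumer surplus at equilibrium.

Equilibrium: 576 - 6P = -54 + 3P gives P* = 70, Q* = 156.
Demand choke price (D = 0): P = 96.
CS = ½(96 − 70)(156) = 2028.

Consumer surplus = 2028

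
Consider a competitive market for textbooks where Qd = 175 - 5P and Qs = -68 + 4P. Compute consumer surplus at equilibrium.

Consumer surplus = 160

Equilibrium: 175 - 5P = -68 + 4P gives P* = 27, Q* = 40.
Demand choke price (Qd = 0): P = 35.
CS = ½(35 − 27)(40) = 160.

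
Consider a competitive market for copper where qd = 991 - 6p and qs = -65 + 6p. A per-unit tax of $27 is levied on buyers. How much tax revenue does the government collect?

Tax revenue = 10314

Pre-tax equilibrium: p* = 88, q* = 463.
Tax on buyers shifts demand to qd = 991 − 6(p + 27) = 829 - 6p.
829 - 6p = -65 + 6p gives seller price ps = 74.5; buyers pay pb = 74.5 + 27 = 101.5.
New quantity: q = 991 − 6(101.5) = 382.
Revenue = 27 × 382 = 10314.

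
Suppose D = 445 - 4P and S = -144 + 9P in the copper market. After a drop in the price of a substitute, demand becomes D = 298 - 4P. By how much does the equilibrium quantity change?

ΔQ = -1323/13

Original equilibrium: P* = 589/13, Q* = 3429/13.
New equilibrium: 298 - 4P = -144 + 9P, so 442 = 13P and P' = 34; Q' = 298 − 4(34) = 162.
Change in quantity: 162 − 3429/13 = -1323/13.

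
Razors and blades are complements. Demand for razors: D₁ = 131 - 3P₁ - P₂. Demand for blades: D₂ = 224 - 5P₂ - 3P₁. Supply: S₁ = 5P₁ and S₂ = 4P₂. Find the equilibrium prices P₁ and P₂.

P₁ = 955/69, P₂ = 1399/69

Market 1: 131 - 3P₁ - P₂ = 5P₁ → 8P₁ + P₂ = 131.
Market 2: 9P₂ + 3P₁ = 224.
Eliminating P₂: 9×(1) − 1×(2) gives 69P₁ = 955, so P₁ = 955/69.
Back-substitute into (2): P₂ = (224 − 3×955/69) / 9 = 1399/69.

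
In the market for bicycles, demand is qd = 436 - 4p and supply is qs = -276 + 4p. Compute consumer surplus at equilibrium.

Equilibrium: 436 - 4p = -276 + 4p gives p* = 89, q* = 80.
Demand choke price (qd = 0): p = 109.
CS = ½(109 − 89)(80) = 800.

Consumer surplus = 800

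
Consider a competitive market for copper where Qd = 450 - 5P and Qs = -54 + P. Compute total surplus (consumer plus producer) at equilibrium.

Total surplus = 540

Equilibrium: 450 - 5P = -54 + P gives P* = 84, Q* = 30.
Demand choke price: P = 90; supply starts at P = 54.
CS = ½(90 − 84)(30) = 90; PS = ½(84 − 54)(30) = 450.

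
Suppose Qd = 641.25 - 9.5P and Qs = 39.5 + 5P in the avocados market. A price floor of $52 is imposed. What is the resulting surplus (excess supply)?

Surplus = 152.25

Equilibrium price would be P* = 41.5, so the floor at 52 binds.
At P = 52: Qd = 147.25, Qs = 299.5.
Surplus = 299.5 − 147.25 = 152.25.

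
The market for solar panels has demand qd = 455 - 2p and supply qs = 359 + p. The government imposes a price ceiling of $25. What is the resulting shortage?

Equilibrium price would be p* = 32, so the ceiling at 25 binds.
At p = 25: qd = 455 − 2(25) = 405, qs = 359 + 1(25) = 384.
Shortage = 405 − 384 = 21.

Shortage = 21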